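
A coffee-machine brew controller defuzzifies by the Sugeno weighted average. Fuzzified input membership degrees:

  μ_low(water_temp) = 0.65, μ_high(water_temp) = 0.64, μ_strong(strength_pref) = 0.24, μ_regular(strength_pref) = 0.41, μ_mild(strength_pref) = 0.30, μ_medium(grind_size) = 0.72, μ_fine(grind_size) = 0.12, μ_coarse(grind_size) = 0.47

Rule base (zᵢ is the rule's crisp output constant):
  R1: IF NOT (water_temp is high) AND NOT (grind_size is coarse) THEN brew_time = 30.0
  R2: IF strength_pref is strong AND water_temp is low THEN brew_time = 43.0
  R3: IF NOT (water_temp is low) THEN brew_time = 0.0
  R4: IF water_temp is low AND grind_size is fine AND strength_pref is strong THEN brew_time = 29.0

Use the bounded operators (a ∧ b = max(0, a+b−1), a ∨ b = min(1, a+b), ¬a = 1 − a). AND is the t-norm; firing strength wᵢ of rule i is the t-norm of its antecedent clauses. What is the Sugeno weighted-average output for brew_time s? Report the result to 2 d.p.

R1 (z=30.0): ¬high=1−0.64=0.36, ¬coarse=1−0.47=0.53; AND[max(0, a+b−1)] → w = 0.00
R2 (z=43.0): strong=0.24, low=0.65; AND[max(0, a+b−1)] → w = 0.00
R3 (z=0.0): ¬low=1−0.65=0.35 → w = 0.35
R4 (z=29.0): low=0.65, fine=0.12, strong=0.24; AND[max(0, a+b−1)] → w = 0.00
Weighted average = (0.00·30.0 + 0.00·43.0 + 0.35·0.0 + 0.00·29.0) / (0.00 + 0.00 + 0.35 + 0.00)
  = 0.0000 / 0.3500 = 0.00

0.00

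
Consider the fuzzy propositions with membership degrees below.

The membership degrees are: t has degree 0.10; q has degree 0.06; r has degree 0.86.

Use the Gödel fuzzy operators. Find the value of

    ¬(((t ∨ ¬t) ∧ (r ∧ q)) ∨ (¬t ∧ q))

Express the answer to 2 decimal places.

0.94

¬t = 1 − 0.10 = 0.90
t ∨ ¬t = max(a, b) on (0.10, 0.90) = 0.90
r ∧ q = min(a, b) on (0.86, 0.06) = 0.06
(t ∨ ¬t) ∧ (r ∧ q) = min(a, b) on (0.90, 0.06) = 0.06
¬t = 1 − 0.10 = 0.90
¬t ∧ q = min(a, b) on (0.90, 0.06) = 0.06
((t ∨ ¬t) ∧ (r ∧ q)) ∨ (¬t ∧ q) = max(a, b) on (0.06, 0.06) = 0.06
¬(((t ∨ ¬t) ∧ (r ∧ q)) ∨ (¬t ∧ q)) = 1 − 0.06 = 0.94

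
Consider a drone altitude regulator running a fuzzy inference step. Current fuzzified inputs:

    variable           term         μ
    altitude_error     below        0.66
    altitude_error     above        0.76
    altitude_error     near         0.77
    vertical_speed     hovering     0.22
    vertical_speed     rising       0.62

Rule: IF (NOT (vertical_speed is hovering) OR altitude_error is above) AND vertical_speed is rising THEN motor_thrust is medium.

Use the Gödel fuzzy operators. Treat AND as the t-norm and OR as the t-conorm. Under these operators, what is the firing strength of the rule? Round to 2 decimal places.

firing strength: (¬hovering=1−0.22=0.78 OR above=0.76) = 0.78; AND[min(a, b)] with rising=0.62 → w = 0.62

0.62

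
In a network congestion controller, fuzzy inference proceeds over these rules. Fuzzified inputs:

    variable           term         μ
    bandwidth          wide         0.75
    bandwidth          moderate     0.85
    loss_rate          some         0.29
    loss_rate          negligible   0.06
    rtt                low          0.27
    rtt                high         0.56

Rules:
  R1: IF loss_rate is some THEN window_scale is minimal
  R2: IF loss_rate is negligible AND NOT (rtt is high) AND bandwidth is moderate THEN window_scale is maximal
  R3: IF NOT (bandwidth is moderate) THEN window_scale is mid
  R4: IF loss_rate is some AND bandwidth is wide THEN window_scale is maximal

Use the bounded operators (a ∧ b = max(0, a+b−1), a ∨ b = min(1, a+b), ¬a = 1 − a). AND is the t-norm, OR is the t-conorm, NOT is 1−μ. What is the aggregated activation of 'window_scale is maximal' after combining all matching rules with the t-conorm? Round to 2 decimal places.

R1: some=0.29 → w = 0.29
R2: negligible=0.06, ¬high=1−0.56=0.44, moderate=0.85; AND[max(0, a+b−1)] → w = 0.00
R3: ¬moderate=1−0.85=0.15 → w = 0.15
R4: some=0.29, wide=0.75; AND[max(0, a+b−1)] → w = 0.04
Rules with consequent 'maximal': {R2, R4} → strengths 0.00, 0.04
Aggregate via t-conorm [min(1, a+b)]: 0.04

0.04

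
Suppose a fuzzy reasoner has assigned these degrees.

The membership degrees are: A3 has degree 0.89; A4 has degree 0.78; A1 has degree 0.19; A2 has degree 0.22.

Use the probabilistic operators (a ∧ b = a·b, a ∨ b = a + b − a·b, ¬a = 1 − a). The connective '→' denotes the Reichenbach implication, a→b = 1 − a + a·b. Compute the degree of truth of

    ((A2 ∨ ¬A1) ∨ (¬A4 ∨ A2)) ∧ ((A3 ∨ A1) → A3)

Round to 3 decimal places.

0.819

¬A1 = 1 − 0.1900 = 0.8100
A2 ∨ ¬A1 = a + b − a·b on (0.2200, 0.8100) = 0.8518
¬A4 = 1 − 0.7800 = 0.2200
¬A4 ∨ A2 = a + b − a·b on (0.2200, 0.2200) = 0.3916
(A2 ∨ ¬A1) ∨ (¬A4 ∨ A2) = a + b − a·b on (0.8518, 0.3916) = 0.9098
A3 ∨ A1 = a + b − a·b on (0.8900, 0.1900) = 0.9109
(A3 ∨ A1) → A3  [Reichenbach: 1 − a + a·b] with a=0.9109, b=0.8900 → 0.8998
((A2 ∨ ¬A1) ∨ (¬A4 ∨ A2)) ∧ ((A3 ∨ A1) → A3) = a·b on (0.9098, 0.8998) = 0.8187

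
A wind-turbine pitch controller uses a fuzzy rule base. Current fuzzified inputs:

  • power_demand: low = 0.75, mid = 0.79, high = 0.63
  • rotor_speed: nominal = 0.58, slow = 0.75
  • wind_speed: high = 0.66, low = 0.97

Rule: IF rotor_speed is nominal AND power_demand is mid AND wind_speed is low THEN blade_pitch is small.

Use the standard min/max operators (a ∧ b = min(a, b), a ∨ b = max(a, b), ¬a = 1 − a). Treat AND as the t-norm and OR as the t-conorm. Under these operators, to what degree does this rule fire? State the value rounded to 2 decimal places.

firing strength: nominal=0.58, mid=0.79, low=0.97; AND[min(a, b)] → w = 0.58

0.58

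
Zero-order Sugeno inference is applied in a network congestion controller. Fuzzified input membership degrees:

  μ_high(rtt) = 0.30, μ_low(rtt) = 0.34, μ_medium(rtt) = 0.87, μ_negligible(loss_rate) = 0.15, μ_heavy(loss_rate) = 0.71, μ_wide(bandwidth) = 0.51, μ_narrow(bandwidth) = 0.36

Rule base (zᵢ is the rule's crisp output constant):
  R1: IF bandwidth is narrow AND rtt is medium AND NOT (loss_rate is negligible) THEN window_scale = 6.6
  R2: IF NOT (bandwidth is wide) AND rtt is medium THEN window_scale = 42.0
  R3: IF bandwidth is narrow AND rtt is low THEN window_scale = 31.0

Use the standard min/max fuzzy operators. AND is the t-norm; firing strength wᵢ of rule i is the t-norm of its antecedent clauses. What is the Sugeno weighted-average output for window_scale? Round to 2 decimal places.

R1 (z=6.6): narrow=0.36, medium=0.87, ¬negligible=1−0.15=0.85; AND[min(a, b)] → w = 0.36
R2 (z=42.0): ¬wide=1−0.51=0.49, medium=0.87; AND[min(a, b)] → w = 0.49
R3 (z=31.0): narrow=0.36, low=0.34; AND[min(a, b)] → w = 0.34
Weighted average = (0.36·6.6 + 0.49·42.0 + 0.34·31.0) / (0.36 + 0.49 + 0.34)
  = 33.4960 / 1.1900 = 28.15

28.15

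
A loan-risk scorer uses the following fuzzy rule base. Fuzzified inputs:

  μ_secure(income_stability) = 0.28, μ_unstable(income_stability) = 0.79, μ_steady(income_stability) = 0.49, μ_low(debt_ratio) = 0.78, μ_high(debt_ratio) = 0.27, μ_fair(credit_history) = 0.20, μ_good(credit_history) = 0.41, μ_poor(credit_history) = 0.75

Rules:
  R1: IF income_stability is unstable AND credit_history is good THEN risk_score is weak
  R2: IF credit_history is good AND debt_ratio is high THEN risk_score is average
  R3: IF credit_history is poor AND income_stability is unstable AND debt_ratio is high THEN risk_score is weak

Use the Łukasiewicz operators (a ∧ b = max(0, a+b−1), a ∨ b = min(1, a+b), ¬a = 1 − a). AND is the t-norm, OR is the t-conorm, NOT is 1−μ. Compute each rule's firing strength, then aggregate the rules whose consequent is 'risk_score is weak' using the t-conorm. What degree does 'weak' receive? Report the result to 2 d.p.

0.20

R1: unstable=0.79, good=0.41; AND[max(0, a+b−1)] → w = 0.20
R2: good=0.41, high=0.27; AND[max(0, a+b−1)] → w = 0.00
R3: poor=0.75, unstable=0.79, high=0.27; AND[max(0, a+b−1)] → w = 0.00
Rules with consequent 'weak': {R1, R3} → strengths 0.20, 0.00
Aggregate via t-conorm [min(1, a+b)]: 0.20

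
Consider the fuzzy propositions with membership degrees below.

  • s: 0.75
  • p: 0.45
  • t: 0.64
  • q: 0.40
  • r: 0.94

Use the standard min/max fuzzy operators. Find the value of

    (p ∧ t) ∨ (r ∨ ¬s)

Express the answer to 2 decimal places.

p ∧ t = min(a, b) on (0.45, 0.64) = 0.45
¬s = 1 − 0.75 = 0.25
r ∨ ¬s = max(a, b) on (0.94, 0.25) = 0.94
(p ∧ t) ∨ (r ∨ ¬s) = max(a, b) on (0.45, 0.94) = 0.94

0.94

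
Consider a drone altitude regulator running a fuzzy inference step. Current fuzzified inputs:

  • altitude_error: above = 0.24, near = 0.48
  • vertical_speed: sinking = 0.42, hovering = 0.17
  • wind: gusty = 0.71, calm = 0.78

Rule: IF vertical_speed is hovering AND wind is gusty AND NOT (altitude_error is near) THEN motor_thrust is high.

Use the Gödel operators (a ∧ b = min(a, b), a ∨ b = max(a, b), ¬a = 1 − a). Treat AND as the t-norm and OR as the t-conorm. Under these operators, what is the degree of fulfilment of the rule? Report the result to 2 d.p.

0.17

firing strength: hovering=0.17, gusty=0.71, ¬near=1−0.48=0.52; AND[min(a, b)] → w = 0.17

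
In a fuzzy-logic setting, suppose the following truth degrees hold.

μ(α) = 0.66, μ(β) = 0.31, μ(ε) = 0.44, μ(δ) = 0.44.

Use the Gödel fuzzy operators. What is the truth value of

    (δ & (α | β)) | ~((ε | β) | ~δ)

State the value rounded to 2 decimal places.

0.44

α | β = max(a, b) on (0.66, 0.31) = 0.66
δ & (α | β) = min(a, b) on (0.44, 0.66) = 0.44
ε | β = max(a, b) on (0.44, 0.31) = 0.44
~δ = 1 − 0.44 = 0.56
(ε | β) | ~δ = max(a, b) on (0.44, 0.56) = 0.56
~((ε | β) | ~δ) = 1 − 0.56 = 0.44
(δ & (α | β)) | ~((ε | β) | ~δ) = max(a, b) on (0.44, 0.44) = 0.44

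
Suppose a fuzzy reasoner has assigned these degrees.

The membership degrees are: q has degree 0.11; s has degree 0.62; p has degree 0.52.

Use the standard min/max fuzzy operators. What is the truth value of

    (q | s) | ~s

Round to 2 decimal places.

q | s = max(a, b) on (0.11, 0.62) = 0.62
~s = 1 − 0.62 = 0.38
(q | s) | ~s = max(a, b) on (0.62, 0.38) = 0.62

0.62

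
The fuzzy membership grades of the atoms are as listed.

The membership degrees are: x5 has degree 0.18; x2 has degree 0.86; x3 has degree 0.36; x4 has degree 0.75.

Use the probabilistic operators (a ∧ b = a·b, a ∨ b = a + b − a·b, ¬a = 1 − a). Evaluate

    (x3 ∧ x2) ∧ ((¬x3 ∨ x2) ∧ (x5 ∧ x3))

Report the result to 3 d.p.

0.019

x3 ∧ x2 = a·b on (0.3600, 0.8600) = 0.3096
¬x3 = 1 − 0.3600 = 0.6400
¬x3 ∨ x2 = a + b − a·b on (0.6400, 0.8600) = 0.9496
x5 ∧ x3 = a·b on (0.1800, 0.3600) = 0.0648
(¬x3 ∨ x2) ∧ (x5 ∧ x3) = a·b on (0.9496, 0.0648) = 0.0615
(x3 ∧ x2) ∧ ((¬x3 ∨ x2) ∧ (x5 ∧ x3)) = a·b on (0.3096, 0.0615) = 0.0191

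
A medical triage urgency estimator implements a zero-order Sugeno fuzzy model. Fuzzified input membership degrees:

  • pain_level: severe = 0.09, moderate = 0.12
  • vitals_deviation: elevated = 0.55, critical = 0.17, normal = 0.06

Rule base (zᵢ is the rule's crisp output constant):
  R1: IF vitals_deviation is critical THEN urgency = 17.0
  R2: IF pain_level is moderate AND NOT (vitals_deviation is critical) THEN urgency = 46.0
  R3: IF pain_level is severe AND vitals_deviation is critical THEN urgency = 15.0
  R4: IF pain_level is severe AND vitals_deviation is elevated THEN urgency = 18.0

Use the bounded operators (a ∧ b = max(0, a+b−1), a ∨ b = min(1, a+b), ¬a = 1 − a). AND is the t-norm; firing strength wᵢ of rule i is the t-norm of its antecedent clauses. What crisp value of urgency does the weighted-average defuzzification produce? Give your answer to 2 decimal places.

17.00

R1 (z=17.0): critical=0.17 → w = 0.17
R2 (z=46.0): moderate=0.12, ¬critical=1−0.17=0.83; AND[max(0, a+b−1)] → w = 0.00
R3 (z=15.0): severe=0.09, critical=0.17; AND[max(0, a+b−1)] → w = 0.00
R4 (z=18.0): severe=0.09, elevated=0.55; AND[max(0, a+b−1)] → w = 0.00
Weighted average = (0.17·17.0 + 0.00·46.0 + 0.00·15.0 + 0.00·18.0) / (0.17 + 0.00 + 0.00 + 0.00)
  = 2.8900 / 0.1700 = 17.00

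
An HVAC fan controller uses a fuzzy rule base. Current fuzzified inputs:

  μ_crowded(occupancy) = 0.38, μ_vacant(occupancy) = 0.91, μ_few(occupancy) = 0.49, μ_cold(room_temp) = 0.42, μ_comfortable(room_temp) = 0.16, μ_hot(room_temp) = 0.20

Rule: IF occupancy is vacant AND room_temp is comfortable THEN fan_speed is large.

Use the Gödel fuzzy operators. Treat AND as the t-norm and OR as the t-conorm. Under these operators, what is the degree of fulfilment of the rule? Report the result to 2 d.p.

0.16

firing strength: vacant=0.91, comfortable=0.16; AND[min(a, b)] → w = 0.16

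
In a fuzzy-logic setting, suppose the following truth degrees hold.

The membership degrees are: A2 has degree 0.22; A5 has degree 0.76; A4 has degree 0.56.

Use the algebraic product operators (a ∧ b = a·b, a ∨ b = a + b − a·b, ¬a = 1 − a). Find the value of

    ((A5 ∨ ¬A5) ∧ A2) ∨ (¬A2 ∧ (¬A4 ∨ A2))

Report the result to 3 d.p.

0.540

¬A5 = 1 − 0.7600 = 0.2400
A5 ∨ ¬A5 = a + b − a·b on (0.7600, 0.2400) = 0.8176
(A5 ∨ ¬A5) ∧ A2 = a·b on (0.8176, 0.2200) = 0.1799
¬A2 = 1 − 0.2200 = 0.7800
¬A4 = 1 − 0.5600 = 0.4400
¬A4 ∨ A2 = a + b − a·b on (0.4400, 0.2200) = 0.5632
¬A2 ∧ (¬A4 ∨ A2) = a·b on (0.7800, 0.5632) = 0.4393
((A5 ∨ ¬A5) ∧ A2) ∨ (¬A2 ∧ (¬A4 ∨ A2)) = a + b − a·b on (0.1799, 0.4393) = 0.5402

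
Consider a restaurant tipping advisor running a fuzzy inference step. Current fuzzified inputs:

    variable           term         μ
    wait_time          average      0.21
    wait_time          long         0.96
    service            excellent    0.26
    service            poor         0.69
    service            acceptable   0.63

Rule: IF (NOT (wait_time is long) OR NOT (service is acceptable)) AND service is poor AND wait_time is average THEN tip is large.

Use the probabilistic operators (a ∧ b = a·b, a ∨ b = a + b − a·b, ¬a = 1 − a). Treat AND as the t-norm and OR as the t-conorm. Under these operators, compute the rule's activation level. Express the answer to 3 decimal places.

0.057

firing strength: (¬long=1−0.96=0.04 OR ¬acceptable=1−0.63=0.37) = 0.3952; AND[a·b] with poor=0.69, average=0.21 → w = 0.0573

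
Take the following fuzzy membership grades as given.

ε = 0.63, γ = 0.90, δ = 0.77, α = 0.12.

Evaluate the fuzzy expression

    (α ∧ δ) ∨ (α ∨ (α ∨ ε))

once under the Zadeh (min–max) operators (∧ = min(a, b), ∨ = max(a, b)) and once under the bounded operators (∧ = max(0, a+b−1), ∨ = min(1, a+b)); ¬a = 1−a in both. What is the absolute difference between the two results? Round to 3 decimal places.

0.240

Under Zadeh (min–max):
  α ∧ δ = min(a, b) on (0.12, 0.77) = 0.12
  α ∨ ε = max(a, b) on (0.12, 0.63) = 0.63
  α ∨ (α ∨ ε) = max(a, b) on (0.12, 0.63) = 0.63
  (α ∧ δ) ∨ (α ∨ (α ∨ ε)) = max(a, b) on (0.12, 0.63) = 0.63
  → value = 0.6300
Under bounded:
  α ∧ δ = max(0, a+b−1) on (0.12, 0.77) = 0.00
  α ∨ ε = min(1, a+b) on (0.12, 0.63) = 0.75
  α ∨ (α ∨ ε) = min(1, a+b) on (0.12, 0.75) = 0.87
  (α ∧ δ) ∨ (α ∨ (α ∨ ε)) = min(1, a+b) on (0.00, 0.87) = 0.87
  → value = 0.8700
|0.6300 − 0.8700| = 0.240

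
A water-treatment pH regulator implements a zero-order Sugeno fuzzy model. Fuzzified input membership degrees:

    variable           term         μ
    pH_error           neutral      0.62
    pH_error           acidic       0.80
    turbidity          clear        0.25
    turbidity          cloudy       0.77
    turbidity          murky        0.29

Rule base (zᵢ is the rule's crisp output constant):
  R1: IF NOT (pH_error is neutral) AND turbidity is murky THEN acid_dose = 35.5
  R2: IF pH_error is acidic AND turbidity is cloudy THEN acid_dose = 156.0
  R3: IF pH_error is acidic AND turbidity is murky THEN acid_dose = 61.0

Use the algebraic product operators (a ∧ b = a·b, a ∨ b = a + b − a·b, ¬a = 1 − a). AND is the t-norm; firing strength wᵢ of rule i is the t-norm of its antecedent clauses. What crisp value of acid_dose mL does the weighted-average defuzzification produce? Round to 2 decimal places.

119.14

R1 (z=35.5): ¬neutral=1−0.62=0.38, murky=0.29; AND[a·b] → w = 0.1102
R2 (z=156.0): acidic=0.80, cloudy=0.77; AND[a·b] → w = 0.6160
R3 (z=61.0): acidic=0.80, murky=0.29; AND[a·b] → w = 0.2320
Weighted average = (0.1102·35.5 + 0.6160·156.0 + 0.2320·61.0) / (0.1102 + 0.6160 + 0.2320)
  = 114.1601 / 0.9582 = 119.14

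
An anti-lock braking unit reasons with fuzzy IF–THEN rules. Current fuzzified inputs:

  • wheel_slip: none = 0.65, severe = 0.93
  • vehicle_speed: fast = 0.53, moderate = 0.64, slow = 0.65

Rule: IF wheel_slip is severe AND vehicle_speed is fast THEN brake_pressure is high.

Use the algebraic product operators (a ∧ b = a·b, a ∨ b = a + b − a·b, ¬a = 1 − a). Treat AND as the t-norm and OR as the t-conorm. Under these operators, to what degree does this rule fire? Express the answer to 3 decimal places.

firing strength: severe=0.93, fast=0.53; AND[a·b] → w = 0.4929

0.493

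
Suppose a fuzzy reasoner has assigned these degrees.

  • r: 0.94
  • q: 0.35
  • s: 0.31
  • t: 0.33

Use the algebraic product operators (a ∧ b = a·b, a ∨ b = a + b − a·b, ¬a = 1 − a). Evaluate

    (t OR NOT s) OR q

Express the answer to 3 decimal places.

0.865

NOT s = 1 − 0.3100 = 0.6900
t OR NOT s = a + b − a·b on (0.3300, 0.6900) = 0.7923
(t OR NOT s) OR q = a + b − a·b on (0.7923, 0.3500) = 0.8650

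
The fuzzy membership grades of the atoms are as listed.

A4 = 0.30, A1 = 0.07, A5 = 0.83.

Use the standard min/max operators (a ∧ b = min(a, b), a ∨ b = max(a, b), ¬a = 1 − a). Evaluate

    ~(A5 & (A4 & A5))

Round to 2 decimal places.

A4 & A5 = min(a, b) on (0.30, 0.83) = 0.30
A5 & (A4 & A5) = min(a, b) on (0.83, 0.30) = 0.30
~(A5 & (A4 & A5)) = 1 − 0.30 = 0.70

0.70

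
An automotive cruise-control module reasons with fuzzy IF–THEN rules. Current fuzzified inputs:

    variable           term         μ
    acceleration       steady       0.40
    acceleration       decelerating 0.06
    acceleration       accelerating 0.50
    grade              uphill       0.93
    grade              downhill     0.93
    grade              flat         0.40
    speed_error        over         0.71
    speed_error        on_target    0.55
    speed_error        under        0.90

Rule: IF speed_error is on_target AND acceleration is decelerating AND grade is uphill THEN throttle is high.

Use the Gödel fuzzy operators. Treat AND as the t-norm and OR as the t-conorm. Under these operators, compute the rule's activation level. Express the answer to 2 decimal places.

0.06

firing strength: on_target=0.55, decelerating=0.06, uphill=0.93; AND[min(a, b)] → w = 0.06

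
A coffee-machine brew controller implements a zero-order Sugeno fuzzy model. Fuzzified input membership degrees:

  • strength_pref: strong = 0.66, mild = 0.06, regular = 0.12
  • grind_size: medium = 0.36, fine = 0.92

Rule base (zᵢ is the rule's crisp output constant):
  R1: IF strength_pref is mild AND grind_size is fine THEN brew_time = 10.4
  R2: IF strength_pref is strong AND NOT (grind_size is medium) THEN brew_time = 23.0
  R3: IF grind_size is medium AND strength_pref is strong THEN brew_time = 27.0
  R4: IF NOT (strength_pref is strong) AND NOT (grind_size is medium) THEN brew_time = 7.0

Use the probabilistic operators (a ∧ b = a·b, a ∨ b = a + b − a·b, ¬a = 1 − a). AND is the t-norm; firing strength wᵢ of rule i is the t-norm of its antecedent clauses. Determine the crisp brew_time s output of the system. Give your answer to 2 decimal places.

19.54

R1 (z=10.4): mild=0.06, fine=0.92; AND[a·b] → w = 0.0552
R2 (z=23.0): strong=0.66, ¬medium=1−0.36=0.64; AND[a·b] → w = 0.4224
R3 (z=27.0): medium=0.36, strong=0.66; AND[a·b] → w = 0.2376
R4 (z=7.0): ¬strong=1−0.66=0.34, ¬medium=1−0.36=0.64; AND[a·b] → w = 0.2176
Weighted average = (0.0552·10.4 + 0.4224·23.0 + 0.2376·27.0 + 0.2176·7.0) / (0.0552 + 0.4224 + 0.2376 + 0.2176)
  = 18.2277 / 0.9328 = 19.54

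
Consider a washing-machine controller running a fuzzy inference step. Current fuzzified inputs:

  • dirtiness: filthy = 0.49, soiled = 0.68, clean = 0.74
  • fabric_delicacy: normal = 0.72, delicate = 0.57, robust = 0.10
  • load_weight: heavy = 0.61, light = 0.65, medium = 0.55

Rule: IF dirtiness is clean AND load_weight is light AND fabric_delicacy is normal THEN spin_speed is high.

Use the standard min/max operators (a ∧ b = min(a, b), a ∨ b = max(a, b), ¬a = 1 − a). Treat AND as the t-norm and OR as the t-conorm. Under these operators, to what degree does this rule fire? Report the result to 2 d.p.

0.65

firing strength: clean=0.74, light=0.65, normal=0.72; AND[min(a, b)] → w = 0.65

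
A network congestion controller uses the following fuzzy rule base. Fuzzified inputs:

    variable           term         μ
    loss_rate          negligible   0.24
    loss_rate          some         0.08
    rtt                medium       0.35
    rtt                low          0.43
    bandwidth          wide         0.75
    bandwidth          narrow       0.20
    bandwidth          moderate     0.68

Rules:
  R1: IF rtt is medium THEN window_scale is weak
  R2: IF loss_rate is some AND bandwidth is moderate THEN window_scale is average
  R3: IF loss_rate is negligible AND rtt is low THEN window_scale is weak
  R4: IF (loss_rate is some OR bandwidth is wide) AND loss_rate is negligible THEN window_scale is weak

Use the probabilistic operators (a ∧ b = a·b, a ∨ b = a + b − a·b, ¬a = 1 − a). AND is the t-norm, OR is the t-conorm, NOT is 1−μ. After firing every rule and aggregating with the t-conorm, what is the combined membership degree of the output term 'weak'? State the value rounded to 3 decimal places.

0.525

R1: medium=0.35 → w = 0.3500
R2: some=0.08, moderate=0.68; AND[a·b] → w = 0.0544
R3: negligible=0.24, low=0.43; AND[a·b] → w = 0.1032
R4: (some=0.08 OR wide=0.75) = 0.7700; AND[a·b] with negligible=0.24 → w = 0.1848
Rules with consequent 'weak': {R1, R3, R4} → strengths 0.3500, 0.1032, 0.1848
Aggregate via t-conorm [a + b − a·b]: 0.5248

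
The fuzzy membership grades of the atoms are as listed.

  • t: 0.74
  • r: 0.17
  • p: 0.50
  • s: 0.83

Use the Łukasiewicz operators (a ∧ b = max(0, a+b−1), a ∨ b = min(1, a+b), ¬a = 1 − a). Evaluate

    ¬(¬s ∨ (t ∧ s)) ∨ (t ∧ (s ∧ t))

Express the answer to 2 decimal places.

¬s = 1 − 0.83 = 0.17
t ∧ s = max(0, a+b−1) on (0.74, 0.83) = 0.57
¬s ∨ (t ∧ s) = min(1, a+b) on (0.17, 0.57) = 0.74
¬(¬s ∨ (t ∧ s)) = 1 − 0.74 = 0.26
s ∧ t = max(0, a+b−1) on (0.83, 0.74) = 0.57
t ∧ (s ∧ t) = max(0, a+b−1) on (0.74, 0.57) = 0.31
¬(¬s ∨ (t ∧ s)) ∨ (t ∧ (s ∧ t)) = min(1, a+b) on (0.26, 0.31) = 0.57

0.57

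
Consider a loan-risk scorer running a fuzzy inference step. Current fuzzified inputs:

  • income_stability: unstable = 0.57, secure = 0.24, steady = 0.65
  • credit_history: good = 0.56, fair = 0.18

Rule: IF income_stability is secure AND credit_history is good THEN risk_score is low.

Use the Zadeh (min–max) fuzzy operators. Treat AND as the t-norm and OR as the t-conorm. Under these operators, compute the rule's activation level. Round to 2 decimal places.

0.24

firing strength: secure=0.24, good=0.56; AND[min(a, b)] → w = 0.24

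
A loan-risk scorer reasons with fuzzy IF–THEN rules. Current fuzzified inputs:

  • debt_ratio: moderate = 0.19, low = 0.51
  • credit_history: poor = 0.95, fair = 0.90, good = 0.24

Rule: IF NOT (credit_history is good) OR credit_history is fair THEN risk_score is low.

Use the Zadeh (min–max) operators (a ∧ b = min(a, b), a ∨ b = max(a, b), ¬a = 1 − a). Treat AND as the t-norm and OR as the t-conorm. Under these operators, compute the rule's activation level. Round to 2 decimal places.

0.90

firing strength: ¬good=1−0.24=0.76, fair=0.90; OR[max(a, b)] → w = 0.90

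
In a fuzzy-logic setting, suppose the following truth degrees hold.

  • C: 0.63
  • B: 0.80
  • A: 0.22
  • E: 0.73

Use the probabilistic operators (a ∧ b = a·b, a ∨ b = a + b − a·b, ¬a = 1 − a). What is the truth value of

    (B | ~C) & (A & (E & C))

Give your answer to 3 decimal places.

~C = 1 − 0.6300 = 0.3700
B | ~C = a + b − a·b on (0.8000, 0.3700) = 0.8740
E & C = a·b on (0.7300, 0.6300) = 0.4599
A & (E & C) = a·b on (0.2200, 0.4599) = 0.1012
(B | ~C) & (A & (E & C)) = a·b on (0.8740, 0.1012) = 0.0884

0.088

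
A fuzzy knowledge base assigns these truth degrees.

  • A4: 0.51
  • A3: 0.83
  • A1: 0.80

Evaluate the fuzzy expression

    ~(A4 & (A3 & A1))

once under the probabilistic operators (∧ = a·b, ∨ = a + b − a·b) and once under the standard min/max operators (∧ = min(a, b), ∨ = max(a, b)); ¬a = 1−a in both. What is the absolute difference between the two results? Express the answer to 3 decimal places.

Under probabilistic:
  A3 & A1 = a·b on (0.8300, 0.8000) = 0.6640
  A4 & (A3 & A1) = a·b on (0.5100, 0.6640) = 0.3386
  ~(A4 & (A3 & A1)) = 1 − 0.3386 = 0.6614
  → value = 0.6614
Under standard min/max:
  A3 & A1 = min(a, b) on (0.83, 0.80) = 0.80
  A4 & (A3 & A1) = min(a, b) on (0.51, 0.80) = 0.51
  ~(A4 & (A3 & A1)) = 1 − 0.51 = 0.49
  → value = 0.4900
|0.6614 − 0.4900| = 0.171

0.171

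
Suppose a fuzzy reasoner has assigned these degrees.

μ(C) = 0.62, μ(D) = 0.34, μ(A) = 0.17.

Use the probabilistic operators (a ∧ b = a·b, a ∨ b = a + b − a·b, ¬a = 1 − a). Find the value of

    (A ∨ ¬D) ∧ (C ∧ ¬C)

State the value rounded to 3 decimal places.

0.169

¬D = 1 − 0.3400 = 0.6600
A ∨ ¬D = a + b − a·b on (0.1700, 0.6600) = 0.7178
¬C = 1 − 0.6200 = 0.3800
C ∧ ¬C = a·b on (0.6200, 0.3800) = 0.2356
(A ∨ ¬D) ∧ (C ∧ ¬C) = a·b on (0.7178, 0.2356) = 0.1691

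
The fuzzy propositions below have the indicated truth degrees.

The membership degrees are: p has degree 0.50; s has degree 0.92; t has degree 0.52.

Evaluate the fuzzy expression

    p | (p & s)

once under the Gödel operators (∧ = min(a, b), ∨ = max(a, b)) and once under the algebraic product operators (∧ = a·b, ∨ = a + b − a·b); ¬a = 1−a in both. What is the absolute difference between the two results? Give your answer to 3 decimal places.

Under Gödel:
  p & s = min(a, b) on (0.50, 0.92) = 0.50
  p | (p & s) = max(a, b) on (0.50, 0.50) = 0.50
  → value = 0.5000
Under algebraic product:
  p & s = a·b on (0.5000, 0.9200) = 0.4600
  p | (p & s) = a + b − a·b on (0.5000, 0.4600) = 0.7300
  → value = 0.7300
|0.5000 − 0.7300| = 0.230

0.230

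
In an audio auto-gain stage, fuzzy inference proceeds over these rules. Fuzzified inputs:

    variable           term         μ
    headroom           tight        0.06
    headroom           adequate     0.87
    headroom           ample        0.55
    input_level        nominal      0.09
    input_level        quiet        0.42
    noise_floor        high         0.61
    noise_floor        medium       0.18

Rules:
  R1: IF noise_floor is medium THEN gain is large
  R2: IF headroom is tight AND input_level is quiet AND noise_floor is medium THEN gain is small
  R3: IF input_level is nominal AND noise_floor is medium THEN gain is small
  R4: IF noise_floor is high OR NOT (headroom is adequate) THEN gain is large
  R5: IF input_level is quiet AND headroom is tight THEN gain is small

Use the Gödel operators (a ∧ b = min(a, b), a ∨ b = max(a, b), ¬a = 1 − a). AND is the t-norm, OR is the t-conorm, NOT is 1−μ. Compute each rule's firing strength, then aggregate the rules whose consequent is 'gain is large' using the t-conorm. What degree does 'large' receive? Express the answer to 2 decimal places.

R1: medium=0.18 → w = 0.18
R2: tight=0.06, quiet=0.42, medium=0.18; AND[min(a, b)] → w = 0.06
R3: nominal=0.09, medium=0.18; AND[min(a, b)] → w = 0.09
R4: high=0.61, ¬adequate=1−0.87=0.13; OR[max(a, b)] → w = 0.61
R5: quiet=0.42, tight=0.06; AND[min(a, b)] → w = 0.06
Rules with consequent 'large': {R1, R4} → strengths 0.18, 0.61
Aggregate via t-conorm [max(a, b)]: 0.61

0.61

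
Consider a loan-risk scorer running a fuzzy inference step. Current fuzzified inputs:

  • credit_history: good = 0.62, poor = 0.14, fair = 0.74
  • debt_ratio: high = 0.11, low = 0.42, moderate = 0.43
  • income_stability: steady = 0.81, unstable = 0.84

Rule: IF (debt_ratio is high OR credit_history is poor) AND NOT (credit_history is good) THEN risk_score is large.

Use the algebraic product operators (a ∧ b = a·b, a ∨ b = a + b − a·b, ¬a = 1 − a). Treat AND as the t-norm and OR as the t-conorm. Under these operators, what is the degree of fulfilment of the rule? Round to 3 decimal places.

0.089

firing strength: (high=0.11 OR poor=0.14) = 0.2346; AND[a·b] with ¬good=1−0.62=0.38 → w = 0.0891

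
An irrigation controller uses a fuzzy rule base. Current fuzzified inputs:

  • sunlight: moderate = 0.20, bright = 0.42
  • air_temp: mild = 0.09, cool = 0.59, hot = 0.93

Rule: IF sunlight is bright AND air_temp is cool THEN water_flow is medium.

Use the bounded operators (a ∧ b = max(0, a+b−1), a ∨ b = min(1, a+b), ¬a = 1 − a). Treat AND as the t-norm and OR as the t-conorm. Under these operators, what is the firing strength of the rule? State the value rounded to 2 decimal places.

firing strength: bright=0.42, cool=0.59; AND[max(0, a+b−1)] → w = 0.01

0.01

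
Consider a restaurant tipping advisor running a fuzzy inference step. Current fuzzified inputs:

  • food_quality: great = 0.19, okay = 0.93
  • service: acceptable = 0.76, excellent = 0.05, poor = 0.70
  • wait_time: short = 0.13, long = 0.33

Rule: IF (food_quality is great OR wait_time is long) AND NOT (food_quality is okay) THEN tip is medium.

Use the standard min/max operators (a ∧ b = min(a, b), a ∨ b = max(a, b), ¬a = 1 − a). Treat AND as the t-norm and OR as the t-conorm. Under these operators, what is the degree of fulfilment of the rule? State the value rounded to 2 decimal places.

0.07

firing strength: (great=0.19 OR long=0.33) = 0.33; AND[min(a, b)] with ¬okay=1−0.93=0.07 → w = 0.07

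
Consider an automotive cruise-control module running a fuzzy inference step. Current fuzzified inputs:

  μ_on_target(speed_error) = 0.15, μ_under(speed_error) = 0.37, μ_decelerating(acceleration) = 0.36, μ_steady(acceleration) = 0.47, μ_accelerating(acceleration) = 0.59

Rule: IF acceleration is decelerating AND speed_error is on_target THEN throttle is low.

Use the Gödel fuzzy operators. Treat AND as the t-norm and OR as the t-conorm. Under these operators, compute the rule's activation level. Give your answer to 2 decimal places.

0.15

firing strength: decelerating=0.36, on_target=0.15; AND[min(a, b)] → w = 0.15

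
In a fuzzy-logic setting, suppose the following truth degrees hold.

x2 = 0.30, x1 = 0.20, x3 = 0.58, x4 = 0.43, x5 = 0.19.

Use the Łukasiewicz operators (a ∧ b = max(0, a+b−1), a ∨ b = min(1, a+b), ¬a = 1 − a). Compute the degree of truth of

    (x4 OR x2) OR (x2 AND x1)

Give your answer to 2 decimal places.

0.73

x4 OR x2 = min(1, a+b) on (0.43, 0.30) = 0.73
x2 AND x1 = max(0, a+b−1) on (0.30, 0.20) = 0.00
(x4 OR x2) OR (x2 AND x1) = min(1, a+b) on (0.73, 0.00) = 0.73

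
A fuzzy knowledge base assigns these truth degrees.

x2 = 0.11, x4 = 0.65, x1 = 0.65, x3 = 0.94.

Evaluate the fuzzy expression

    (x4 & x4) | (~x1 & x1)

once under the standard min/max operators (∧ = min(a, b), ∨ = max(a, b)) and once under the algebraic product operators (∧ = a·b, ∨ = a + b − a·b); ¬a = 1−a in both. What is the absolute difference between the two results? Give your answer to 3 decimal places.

0.096

Under standard min/max:
  x4 & x4 = min(a, b) on (0.65, 0.65) = 0.65
  ~x1 = 1 − 0.65 = 0.35
  ~x1 & x1 = min(a, b) on (0.35, 0.65) = 0.35
  (x4 & x4) | (~x1 & x1) = max(a, b) on (0.65, 0.35) = 0.65
  → value = 0.6500
Under algebraic product:
  x4 & x4 = a·b on (0.6500, 0.6500) = 0.4225
  ~x1 = 1 − 0.6500 = 0.3500
  ~x1 & x1 = a·b on (0.3500, 0.6500) = 0.2275
  (x4 & x4) | (~x1 & x1) = a + b − a·b on (0.4225, 0.2275) = 0.5539
  → value = 0.5539
|0.6500 − 0.5539| = 0.096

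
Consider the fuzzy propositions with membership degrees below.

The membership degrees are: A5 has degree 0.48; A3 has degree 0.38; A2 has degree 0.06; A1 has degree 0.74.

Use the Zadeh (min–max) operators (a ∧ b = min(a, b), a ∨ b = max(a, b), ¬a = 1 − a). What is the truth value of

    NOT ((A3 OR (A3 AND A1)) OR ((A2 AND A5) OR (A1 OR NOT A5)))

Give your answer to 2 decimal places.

A3 AND A1 = min(a, b) on (0.38, 0.74) = 0.38
A3 OR (A3 AND A1) = max(a, b) on (0.38, 0.38) = 0.38
A2 AND A5 = min(a, b) on (0.06, 0.48) = 0.06
NOT A5 = 1 − 0.48 = 0.52
A1 OR NOT A5 = max(a, b) on (0.74, 0.52) = 0.74
(A2 AND A5) OR (A1 OR NOT A5) = max(a, b) on (0.06, 0.74) = 0.74
(A3 OR (A3 AND A1)) OR ((A2 AND A5) OR (A1 OR NOT A5)) = max(a, b) on (0.38, 0.74) = 0.74
NOT ((A3 OR (A3 AND A1)) OR ((A2 AND A5) OR (A1 OR NOT A5))) = 1 − 0.74 = 0.26

0.26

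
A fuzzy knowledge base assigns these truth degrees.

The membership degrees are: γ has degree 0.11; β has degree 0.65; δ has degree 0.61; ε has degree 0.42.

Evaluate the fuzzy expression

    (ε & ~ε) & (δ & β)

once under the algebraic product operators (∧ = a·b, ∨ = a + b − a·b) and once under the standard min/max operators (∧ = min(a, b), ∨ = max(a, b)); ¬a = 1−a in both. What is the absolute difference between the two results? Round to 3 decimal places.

Under algebraic product:
  ~ε = 1 − 0.4200 = 0.5800
  ε & ~ε = a·b on (0.4200, 0.5800) = 0.2436
  δ & β = a·b on (0.6100, 0.6500) = 0.3965
  (ε & ~ε) & (δ & β) = a·b on (0.2436, 0.3965) = 0.0966
  → value = 0.0966
Under standard min/max:
  ~ε = 1 − 0.42 = 0.58
  ε & ~ε = min(a, b) on (0.42, 0.58) = 0.42
  δ & β = min(a, b) on (0.61, 0.65) = 0.61
  (ε & ~ε) & (δ & β) = min(a, b) on (0.42, 0.61) = 0.42
  → value = 0.4200
|0.0966 − 0.4200| = 0.323

0.323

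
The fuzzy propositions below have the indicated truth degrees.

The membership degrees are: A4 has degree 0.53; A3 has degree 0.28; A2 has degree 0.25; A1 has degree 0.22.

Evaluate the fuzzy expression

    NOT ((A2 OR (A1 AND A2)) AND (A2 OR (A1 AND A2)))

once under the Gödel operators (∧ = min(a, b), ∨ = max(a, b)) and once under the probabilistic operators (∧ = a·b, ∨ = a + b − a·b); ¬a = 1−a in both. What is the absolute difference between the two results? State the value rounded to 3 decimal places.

Under Gödel:
  A1 AND A2 = min(a, b) on (0.22, 0.25) = 0.22
  A2 OR (A1 AND A2) = max(a, b) on (0.25, 0.22) = 0.25
  A1 AND A2 = min(a, b) on (0.22, 0.25) = 0.22
  A2 OR (A1 AND A2) = max(a, b) on (0.25, 0.22) = 0.25
  (A2 OR (A1 AND A2)) AND (A2 OR (A1 AND A2)) = min(a, b) on (0.25, 0.25) = 0.25
  NOT ((A2 OR (A1 AND A2)) AND (A2 OR (A1 AND A2))) = 1 − 0.25 = 0.75
  → value = 0.7500
Under probabilistic:
  A1 AND A2 = a·b on (0.2200, 0.2500) = 0.0550
  A2 OR (A1 AND A2) = a + b − a·b on (0.2500, 0.0550) = 0.2913
  A1 AND A2 = a·b on (0.2200, 0.2500) = 0.0550
  A2 OR (A1 AND A2) = a + b − a·b on (0.2500, 0.0550) = 0.2913
  (A2 OR (A1 AND A2)) AND (A2 OR (A1 AND A2)) = a·b on (0.2913, 0.2913) = 0.0848
  NOT ((A2 OR (A1 AND A2)) AND (A2 OR (A1 AND A2))) = 1 − 0.0848 = 0.9152
  → value = 0.9152
|0.7500 − 0.9152| = 0.165

0.165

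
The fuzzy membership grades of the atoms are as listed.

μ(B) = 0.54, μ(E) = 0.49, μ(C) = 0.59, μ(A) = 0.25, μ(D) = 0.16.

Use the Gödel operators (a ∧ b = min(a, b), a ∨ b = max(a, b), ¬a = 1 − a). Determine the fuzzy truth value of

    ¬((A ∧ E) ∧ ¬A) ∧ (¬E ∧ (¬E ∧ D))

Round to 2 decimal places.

0.16

A ∧ E = min(a, b) on (0.25, 0.49) = 0.25
¬A = 1 − 0.25 = 0.75
(A ∧ E) ∧ ¬A = min(a, b) on (0.25, 0.75) = 0.25
¬((A ∧ E) ∧ ¬A) = 1 − 0.25 = 0.75
¬E = 1 − 0.49 = 0.51
¬E = 1 − 0.49 = 0.51
¬E ∧ D = min(a, b) on (0.51, 0.16) = 0.16
¬E ∧ (¬E ∧ D) = min(a, b) on (0.51, 0.16) = 0.16
¬((A ∧ E) ∧ ¬A) ∧ (¬E ∧ (¬E ∧ D)) = min(a, b) on (0.75, 0.16) = 0.16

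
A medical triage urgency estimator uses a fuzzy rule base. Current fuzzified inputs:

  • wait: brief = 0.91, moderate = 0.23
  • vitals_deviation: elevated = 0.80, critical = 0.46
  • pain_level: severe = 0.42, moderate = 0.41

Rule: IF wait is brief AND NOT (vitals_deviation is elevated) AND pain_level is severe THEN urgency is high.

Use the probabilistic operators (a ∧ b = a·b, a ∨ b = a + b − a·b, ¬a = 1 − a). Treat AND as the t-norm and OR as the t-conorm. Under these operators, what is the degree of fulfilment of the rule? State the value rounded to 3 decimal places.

firing strength: brief=0.91, ¬elevated=1−0.80=0.20, severe=0.42; AND[a·b] → w = 0.0764

0.076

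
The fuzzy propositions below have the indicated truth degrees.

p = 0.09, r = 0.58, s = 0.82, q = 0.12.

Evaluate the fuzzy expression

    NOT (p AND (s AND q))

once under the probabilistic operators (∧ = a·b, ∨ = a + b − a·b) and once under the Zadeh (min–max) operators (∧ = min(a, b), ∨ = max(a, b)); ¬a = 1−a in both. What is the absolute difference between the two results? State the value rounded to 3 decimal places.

Under probabilistic:
  s AND q = a·b on (0.8200, 0.1200) = 0.0984
  p AND (s AND q) = a·b on (0.0900, 0.0984) = 0.0089
  NOT (p AND (s AND q)) = 1 − 0.0089 = 0.9911
  → value = 0.9911
Under Zadeh (min–max):
  s AND q = min(a, b) on (0.82, 0.12) = 0.12
  p AND (s AND q) = min(a, b) on (0.09, 0.12) = 0.09
  NOT (p AND (s AND q)) = 1 − 0.09 = 0.91
  → value = 0.9100
|0.9911 − 0.9100| = 0.081

0.081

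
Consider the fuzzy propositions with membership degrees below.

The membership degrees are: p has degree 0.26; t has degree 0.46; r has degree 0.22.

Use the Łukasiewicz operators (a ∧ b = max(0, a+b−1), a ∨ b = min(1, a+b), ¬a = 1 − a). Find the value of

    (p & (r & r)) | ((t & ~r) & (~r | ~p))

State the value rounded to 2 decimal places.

0.24

r & r = max(0, a+b−1) on (0.22, 0.22) = 0.00
p & (r & r) = max(0, a+b−1) on (0.26, 0.00) = 0.00
~r = 1 − 0.22 = 0.78
t & ~r = max(0, a+b−1) on (0.46, 0.78) = 0.24
~r = 1 − 0.22 = 0.78
~p = 1 − 0.26 = 0.74
~r | ~p = min(1, a+b) on (0.78, 0.74) = 1.00
(t & ~r) & (~r | ~p) = max(0, a+b−1) on (0.24, 1.00) = 0.24
(p & (r & r)) | ((t & ~r) & (~r | ~p)) = min(1, a+b) on (0.00, 0.24) = 0.24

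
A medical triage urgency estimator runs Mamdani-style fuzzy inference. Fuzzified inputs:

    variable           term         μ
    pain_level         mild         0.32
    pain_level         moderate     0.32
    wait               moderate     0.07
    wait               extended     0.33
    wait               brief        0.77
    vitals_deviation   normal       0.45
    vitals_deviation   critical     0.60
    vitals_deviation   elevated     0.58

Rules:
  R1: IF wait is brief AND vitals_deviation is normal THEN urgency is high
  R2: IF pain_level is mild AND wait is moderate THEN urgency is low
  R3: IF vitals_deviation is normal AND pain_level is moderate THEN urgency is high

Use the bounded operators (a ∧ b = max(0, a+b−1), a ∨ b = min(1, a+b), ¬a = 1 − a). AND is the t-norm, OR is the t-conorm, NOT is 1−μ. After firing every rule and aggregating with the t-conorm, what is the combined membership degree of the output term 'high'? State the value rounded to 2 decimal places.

R1: brief=0.77, normal=0.45; AND[max(0, a+b−1)] → w = 0.22
R2: mild=0.32, moderate=0.07; AND[max(0, a+b−1)] → w = 0.00
R3: normal=0.45, moderate=0.32; AND[max(0, a+b−1)] → w = 0.00
Rules with consequent 'high': {R1, R3} → strengths 0.22, 0.00
Aggregate via t-conorm [min(1, a+b)]: 0.22

0.22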